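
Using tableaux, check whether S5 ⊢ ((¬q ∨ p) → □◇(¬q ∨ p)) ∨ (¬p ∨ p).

Valid

Tableau for the negation ¬(((¬q ∨ p) → □◇(¬q ∨ p)) ∨ (¬p ∨ p)):
1. ¬(((¬q ∨ p) → □◇(¬q ∨ p)) ∨ (¬p ∨ p)), 0
2. ¬((¬q ∨ p) → □◇(¬q ∨ p)), 0
3. ¬(¬p ∨ p), 0
4. ¬q ∨ p, 0
5. ¬□◇(¬q ∨ p), 0
6. p, 0
7. ¬p, 0
Accessibility: 0R0
Branch closes: p and ¬p both at 0.
Every branch of the negation's tableau closes; the branch above is one of them.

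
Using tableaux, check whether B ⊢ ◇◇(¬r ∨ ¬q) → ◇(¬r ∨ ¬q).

Not valid

Tableau for the negation ¬(◇◇(¬r ∨ ¬q) → ◇(¬r ∨ ¬q)):
1. ¬(◇◇(¬r ∨ ¬q) → ◇(¬r ∨ ¬q)), u
2. ◇◇(¬r ∨ ¬q), u
3. ¬◇(¬r ∨ ¬q), u
4. ¬(¬r ∨ ¬q), u
5. r, u
6. q, u
7. ◇(¬r ∨ ¬q), v
8. ¬(¬r ∨ ¬q), v
9. r, v
10. q, v
11. ¬r ∨ ¬q, w
12. ¬q, w
Accessibility: uRu, uRv, vRu, vRv, vRw, wRv, wRw
The negation has an open branch (countermodel exists).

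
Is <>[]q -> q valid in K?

Invalid (countermodel exists)

Tableau for the negation ~(<>[]q -> q):
1. ~(<>[]q -> q), 0
2. <>[]q, 0
3. ~q, 0
4. []q, 1
Accessibility: 0R1
The negation has an open branch (countermodel exists).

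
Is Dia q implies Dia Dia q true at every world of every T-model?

Valid in T

Tableau for the negation not (Dia q implies Dia Dia q):
1. not (Dia q implies Dia Dia q), u
2. Dia q, u
3. not Dia Dia q, u
4. not Dia q, u
5. not q, u
6. q, v
7. not Dia q, v
8. not q, v
Accessibility: uRu, uRv, vRv
Branch closes: q and not q both at v.
All branches of the negation close; one closing branch shown above.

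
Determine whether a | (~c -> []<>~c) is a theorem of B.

Valid in B

Tableau for the negation ~(a | (~c -> []<>~c)):
1. ~(a | (~c -> []<>~c)), u
2. ~a, u
3. ~(~c -> []<>~c), u
4. ~c, u
5. ~[]<>~c, u
6. ~<>~c, v
7. c, u
Accessibility: uRu, uRv, vRu, vRv
Branch closes: c and ~c both at u.
All branches of the negation close; one closing branch shown above.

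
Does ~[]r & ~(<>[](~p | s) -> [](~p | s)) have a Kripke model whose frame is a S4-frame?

Satisfiable (open branch found)

1. ~[]r & ~(<>[](~p | s) -> [](~p | s)), u
2. ~[]r, u
3. ~(<>[](~p | s) -> [](~p | s)), u
4. <>[](~p | s), u
5. ~[](~p | s), u
6. ~r, v
7. [](~p | s), w
8. ~p | s, w
9. s, w
10. ~(~p | s), x
11. p, x
12. ~s, x
Accessibility: uRu, uRv, uRw, uRx, vRv, wRw, xRx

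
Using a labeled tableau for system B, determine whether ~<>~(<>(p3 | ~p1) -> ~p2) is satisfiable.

Satisfiable

1. ~<>~(<>(p3 | ~p1) -> ~p2), u
2. <>(p3 | ~p1) -> ~p2, u
3. ~p2, u
Accessibility: uRu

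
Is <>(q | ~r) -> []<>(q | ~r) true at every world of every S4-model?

Not valid

Tableau for the negation ~(<>(q | ~r) -> []<>(q | ~r)):
1. ~(<>(q | ~r) -> []<>(q | ~r)), u
2. <>(q | ~r), u
3. ~[]<>(q | ~r), u
4. q | ~r, v
5. ~r, v
6. ~<>(q | ~r), w
7. ~(q | ~r), w
8. ~q, w
9. r, w
Accessibility: uRu, uRv, uRw, vRv, wRw
The negation has an open branch (countermodel exists).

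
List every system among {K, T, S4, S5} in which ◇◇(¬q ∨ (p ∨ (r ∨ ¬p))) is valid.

T-tableau for the negation ¬◇◇(¬q ∨ (p ∨ (r ∨ ¬p))):
1. ¬◇◇(¬q ∨ (p ∨ (r ∨ ¬p))), 0
2. ¬◇(¬q ∨ (p ∨ (r ∨ ¬p))), 0
3. ¬(¬q ∨ (p ∨ (r ∨ ¬p))), 0
4. q, 0
5. ¬(p ∨ (r ∨ ¬p)), 0
6. ¬p, 0
7. ¬(r ∨ ¬p), 0
8. ¬r, 0
9. p, 0
Accessibility: 0R0
Branch closes: p and ¬p both at 0.
Every branch closes (one shown): valid in T, hence also in S4, S5 (every theorem of T is a theorem of S4 and S5).
K-tableau for the negation ¬◇◇(¬q ∨ (p ∨ (r ∨ ¬p))):
1. ¬◇◇(¬q ∨ (p ∨ (r ∨ ¬p))), 0
Complete open branch: countermodel on a K-frame, so not valid in K.

T, S4, S5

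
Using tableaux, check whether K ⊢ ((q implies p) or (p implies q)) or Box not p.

Valid in K

Tableau for the negation not (((q implies p) or (p implies q)) or Box not p):
1. not (((q implies p) or (p implies q)) or Box not p), w0
2. not ((q implies p) or (p implies q)), w0
3. not Box not p, w0
4. not (q implies p), w0
5. not (p implies q), w0
6. q, w0
7. not p, w0
8. p, w0
9. not q, w0
Branch closes: p and not p both at w0.
Every branch of the negation's tableau closes; the branch above is one of them.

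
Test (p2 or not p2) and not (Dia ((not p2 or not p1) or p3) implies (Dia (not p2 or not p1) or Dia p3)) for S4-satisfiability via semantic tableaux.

1. (p2 or not p2) and not (Dia ((not p2 or not p1) or p3) implies (Dia (not p2 or not p1) or Dia p3)), w0
2. p2 or not p2, w0
3. not (Dia ((not p2 or not p1) or p3) implies (Dia (not p2 or not p1) or Dia p3)), w0
4. Dia ((not p2 or not p1) or p3), w0
5. not (Dia (not p2 or not p1) or Dia p3), w0
6. not Dia (not p2 or not p1), w0
7. not Dia p3, w0
8. not (not p2 or not p1), w0
9. p2, w0
10. p1, w0
11. not p3, w0
12. (not p2 or not p1) or p3, w1
13. not (not p2 or not p1), w1
14. p2, w1
15. p1, w1
16. not p3, w1
17. not p2 or not p1, w1
18. not p1, w1
Accessibility: w0Rw0, w0Rw1, w1Rw1
Branch closes: p1 and not p1 both at w1.
All branches of the tableau close; one closing branch shown above.

No, unsatisfiable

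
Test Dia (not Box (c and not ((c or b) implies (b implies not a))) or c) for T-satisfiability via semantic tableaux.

1. Dia (not Box (c and not ((c or b) implies (b implies not a))) or c), 0
2. not Box (c and not ((c or b) implies (b implies not a))) or c, 1
3. c, 1
Accessibility: 0R0, 0R1, 1R1

Yes, satisfiable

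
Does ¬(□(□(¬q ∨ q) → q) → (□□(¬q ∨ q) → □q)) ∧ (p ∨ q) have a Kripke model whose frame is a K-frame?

1. ¬(□(□(¬q ∨ q) → q) → (□□(¬q ∨ q) → □q)) ∧ (p ∨ q), u
2. ¬(□(□(¬q ∨ q) → q) → (□□(¬q ∨ q) → □q)), u   [∧-rule on 1]
3. p ∨ q, u   [∧-rule on 1]
4. □(□(¬q ∨ q) → q), u   [¬→-rule on 2]
5. ¬(□□(¬q ∨ q) → □q), u   [¬→-rule on 2]
6. □□(¬q ∨ q), u   [¬→-rule on 5]
7. ¬□q, u   [¬→-rule on 5]
8. q, u   [∨-rule on 3 (branches; this branch)]
9. ¬q, v   [¬□-rule on 7: fresh world v, uRv]
10. □(¬q ∨ q) → q, v   [□-rule on 4 via uRv]
11. □(¬q ∨ q), v   [□-rule on 6 via uRv]
12. ¬□(¬q ∨ q), v   [→-rule on 10 (branches; this branch)]
13. ¬(¬q ∨ q), w   [¬□-rule on 12: fresh world w, vRw]
14. q, w   [¬∨-rule on 13]
15. ¬q, w   [¬∨-rule on 13]
Accessibility: uRv, vRw
Branch closes: q and ¬q both at w.
All branches of the tableau close; one closing branch shown above.

Unsatisfiable (every branch closes)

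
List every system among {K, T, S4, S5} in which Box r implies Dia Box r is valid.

T, S4, S5

K-tableau for the negation not (Box r implies Dia Box r):
1. not (Box r implies Dia Box r), w0
2. Box r, w0
3. not Dia Box r, w0
Complete open branch: countermodel on a K-frame, so not valid in K.
T-tableau for the negation not (Box r implies Dia Box r):
1. not (Box r implies Dia Box r), w0
2. Box r, w0
3. not Dia Box r, w0
4. r, w0
5. not Box r, w0
6. not r, w1
7. r, w1
Accessibility: w0Rw0, w0Rw1, w1Rw1
Branch closes: r and not r both at w1.
Every branch closes (one shown): valid in T, hence also in S4, S5 (every theorem of T is a theorem of S4 and S5).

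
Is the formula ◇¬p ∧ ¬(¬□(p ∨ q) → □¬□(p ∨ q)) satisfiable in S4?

1. ◇¬p ∧ ¬(¬□(p ∨ q) → □¬□(p ∨ q)), u
2. ◇¬p, u
3. ¬(¬□(p ∨ q) → □¬□(p ∨ q)), u
4. ¬□(p ∨ q), u
5. ¬□¬□(p ∨ q), u
6. ¬p, v
7. ¬(p ∨ q), w
8. ¬p, w
9. ¬q, w
10. □(p ∨ q), x
11. p ∨ q, x
12. q, x
Accessibility: uRu, uRv, uRw, uRx, vRv, wRw, xRx

Yes, satisfiable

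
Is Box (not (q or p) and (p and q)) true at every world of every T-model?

Not valid

Tableau for the negation not Box (not (q or p) and (p and q)):
1. not Box (not (q or p) and (p and q)), u
2. not (not (q or p) and (p and q)), v   [neg-Box-rule on 1: fresh world v, uRv]
3. not (p and q), v   [neg-and-rule on 2 (branches; this branch)]
4. not q, v   [neg-and-rule on 3 (branches; this branch)]
Accessibility: uRu, uRv, vRv
The negation has an open branch (countermodel exists).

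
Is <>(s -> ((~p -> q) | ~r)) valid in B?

Tableau for the negation ~<>(s -> ((~p -> q) | ~r)):
1. ~<>(s -> ((~p -> q) | ~r)), u
2. ~(s -> ((~p -> q) | ~r)), u
3. s, u
4. ~((~p -> q) | ~r), u
5. ~(~p -> q), u
6. r, u
7. ~p, u
8. ~q, u
Accessibility: uRu
The negation has an open branch (countermodel exists).

Not valid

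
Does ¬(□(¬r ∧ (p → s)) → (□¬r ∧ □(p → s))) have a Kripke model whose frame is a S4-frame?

No, unsatisfiable

1. ¬(□(¬r ∧ (p → s)) → (□¬r ∧ □(p → s))), 0
2. □(¬r ∧ (p → s)), 0
3. ¬(□¬r ∧ □(p → s)), 0
4. ¬r ∧ (p → s), 0
5. ¬r, 0
6. p → s, 0
7. ¬□(p → s), 0
8. s, 0
9. ¬(p → s), 1
10. p, 1
11. ¬s, 1
12. ¬r ∧ (p → s), 1
13. ¬r, 1
14. p → s, 1
15. s, 1
Accessibility: 0R0, 0R1, 1R1
Branch closes: s and ¬s both at 1.
All branches of the tableau close; one closing branch shown above.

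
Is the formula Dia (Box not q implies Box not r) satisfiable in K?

1. Dia (Box not q implies Box not r), w0
2. Box not q implies Box not r, w1
3. Box not r, w1
Accessibility: w0Rw1

Satisfiable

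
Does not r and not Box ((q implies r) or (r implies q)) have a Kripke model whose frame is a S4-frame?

1. not r and not Box ((q implies r) or (r implies q)), w0
2. not r, w0
3. not Box ((q implies r) or (r implies q)), w0
4. not ((q implies r) or (r implies q)), w1
5. not (q implies r), w1
6. not (r implies q), w1
7. q, w1
8. not r, w1
9. r, w1
10. not q, w1
Accessibility: w0Rw0, w0Rw1, w1Rw1
Branch closes: r and not r both at w1.
(One branch shown.) All branches close.

Unsatisfiable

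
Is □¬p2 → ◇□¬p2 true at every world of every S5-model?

Valid in S5

Tableau for the negation ¬(□¬p2 → ◇□¬p2):
1. ¬(□¬p2 → ◇□¬p2), w0
2. □¬p2, w0
3. ¬◇□¬p2, w0
4. ¬p2, w0
5. ¬□¬p2, w0
6. p2, w1
7. ¬p2, w1
Accessibility: w0Rw0, w0Rw1, w1Rw0, w1Rw1
Branch closes: p2 and ¬p2 both at w1.
Every branch of the negation's tableau closes; the branch above is one of them.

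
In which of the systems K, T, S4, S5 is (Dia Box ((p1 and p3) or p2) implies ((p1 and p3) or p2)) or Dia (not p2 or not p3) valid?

T, S4, S5

K-tableau for the negation not ((Dia Box ((p1 and p3) or p2) implies ((p1 and p3) or p2)) or Dia (not p2 or not p3)):
1. not ((Dia Box ((p1 and p3) or p2) implies ((p1 and p3) or p2)) or Dia (not p2 or not p3)), u
2. not (Dia Box ((p1 and p3) or p2) implies ((p1 and p3) or p2)), u   [neg-or-rule on 1]
3. not Dia (not p2 or not p3), u   [neg-or-rule on 1]
4. Dia Box ((p1 and p3) or p2), u   [neg-implies-rule on 2]
5. not ((p1 and p3) or p2), u   [neg-implies-rule on 2]
6. not (p1 and p3), u   [neg-or-rule on 5]
7. not p2, u   [neg-or-rule on 5]
8. not p3, u   [neg-and-rule on 6 (branches; this branch)]
9. Box ((p1 and p3) or p2), v   [Dia-rule on 4: fresh world v, uRv]
10. not (not p2 or not p3), v   [neg-Dia-rule on 3 via uRv]
11. p2, v   [neg-or-rule on 10]
12. p3, v   [neg-or-rule on 10]
Accessibility: uRv
Complete open branch: countermodel on a K-frame, so not valid in K.
T-tableau for the negation not ((Dia Box ((p1 and p3) or p2) implies ((p1 and p3) or p2)) or Dia (not p2 or not p3)):
1. not ((Dia Box ((p1 and p3) or p2) implies ((p1 and p3) or p2)) or Dia (not p2 or not p3)), u
2. not (Dia Box ((p1 and p3) or p2) implies ((p1 and p3) or p2)), u   [neg-or-rule on 1]
3. not Dia (not p2 or not p3), u   [neg-or-rule on 1]
4. Dia Box ((p1 and p3) or p2), u   [neg-implies-rule on 2]
5. not ((p1 and p3) or p2), u   [neg-implies-rule on 2]
6. not (p1 and p3), u   [neg-or-rule on 5]
7. not p2, u   [neg-or-rule on 5]
8. not (not p2 or not p3), u   [neg-Dia-rule on 3 via uRu]
9. p2, u   [neg-or-rule on 8]
10. p3, u   [neg-or-rule on 8]
Accessibility: uRu
Branch closes: p2 and not p2 both at u.
Every branch closes (one shown): valid in T, hence also in S4, S5 (every theorem of T is a theorem of S4 and S5).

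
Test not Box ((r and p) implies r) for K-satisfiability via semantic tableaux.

Unsatisfiable (every branch closes)

1. not Box ((r and p) implies r), 0
2. not ((r and p) implies r), 1
3. r and p, 1
4. not r, 1
5. r, 1
6. p, 1
Accessibility: 0R1
Branch closes: r and not r both at 1.
Every branch closes; the branch above is one of them.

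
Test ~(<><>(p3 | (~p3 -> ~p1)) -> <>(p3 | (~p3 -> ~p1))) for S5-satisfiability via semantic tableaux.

No, unsatisfiable

1. ~(<><>(p3 | (~p3 -> ~p1)) -> <>(p3 | (~p3 -> ~p1))), u
2. <><>(p3 | (~p3 -> ~p1)), u   [~->-rule on 1]
3. ~<>(p3 | (~p3 -> ~p1)), u   [~->-rule on 1]
4. ~(p3 | (~p3 -> ~p1)), u   [~<>-rule on 3 via uRu]
5. ~p3, u   [~|-rule on 4]
6. ~(~p3 -> ~p1), u   [~|-rule on 4]
7. p1, u   [~->-rule on 6]
8. <>(p3 | (~p3 -> ~p1)), v   [<>-rule on 2: fresh world v, uRv]
9. ~(p3 | (~p3 -> ~p1)), v   [~<>-rule on 3 via uRv]
10. ~p3, v   [~|-rule on 9]
11. ~(~p3 -> ~p1), v   [~|-rule on 9]
12. p1, v   [~->-rule on 11]
13. p3 | (~p3 -> ~p1), w   [<>-rule on 8: fresh world w, vRw]
14. ~(p3 | (~p3 -> ~p1)), w   [~<>-rule on 3 via uRw]
15. ~p3, w   [~|-rule on 14]
16. ~(~p3 -> ~p1), w   [~|-rule on 14]
17. p1, w   [~->-rule on 16]
18. ~p3 -> ~p1, w   [|-rule on 13 (branches; this branch)]
19. ~p1, w   [->-rule on 18 (branches; this branch)]
Accessibility: uRu, uRv, uRw, vRu, vRv, vRw, wRu, wRv, wRw
Branch closes: p1 and ~p1 both at w.
Every branch closes; the branch above is one of them.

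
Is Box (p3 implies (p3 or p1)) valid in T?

Valid in T

Tableau for the negation not Box (p3 implies (p3 or p1)):
1. not Box (p3 implies (p3 or p1)), u
2. not (p3 implies (p3 or p1)), v   [neg-Box-rule on 1: fresh world v, uRv]
3. p3, v   [neg-implies-rule on 2]
4. not (p3 or p1), v   [neg-implies-rule on 2]
5. not p3, v   [neg-or-rule on 4]
6. not p1, v   [neg-or-rule on 4]
Accessibility: uRu, uRv, vRv
Branch closes: p3 and not p3 both at v.
Every branch of the negation's tableau closes; the branch above is one of them.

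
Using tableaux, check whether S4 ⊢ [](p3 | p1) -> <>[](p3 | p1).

Tableau for the negation ~([](p3 | p1) -> <>[](p3 | p1)):
1. ~([](p3 | p1) -> <>[](p3 | p1)), w0
2. [](p3 | p1), w0   [~->-rule on 1]
3. ~<>[](p3 | p1), w0   [~->-rule on 1]
4. p3 | p1, w0   [[]-rule on 2 via w0Rw0]
5. ~[](p3 | p1), w0   [~<>-rule on 3 via w0Rw0]
6. p1, w0   [|-rule on 4 (branches; this branch)]
7. ~(p3 | p1), w1   [~[]-rule on 5: fresh world w1, w0Rw1]
8. ~p3, w1   [~|-rule on 7]
9. ~p1, w1   [~|-rule on 7]
10. p3 | p1, w1   [[]-rule on 2 via w0Rw1]
11. ~[](p3 | p1), w1   [~<>-rule on 3 via w0Rw1]
12. p1, w1   [|-rule on 10 (branches; this branch)]
Accessibility: w0Rw0, w0Rw1, w1Rw1
Branch closes: p1 and ~p1 both at w1.
Every branch of the negation's tableau closes; the branch above is one of them.

Valid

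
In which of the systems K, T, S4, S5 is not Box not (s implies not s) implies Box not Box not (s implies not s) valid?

S5

S4-tableau for the negation not (not Box not (s implies not s) implies Box not Box not (s implies not s)):
1. not (not Box not (s implies not s) implies Box not Box not (s implies not s)), 0
2. not Box not (s implies not s), 0
3. not Box not Box not (s implies not s), 0
4. s implies not s, 1
5. not s, 1
6. Box not (s implies not s), 2
7. not (s implies not s), 2
8. s, 2
Accessibility: 0R0, 0R1, 0R2, 1R1, 2R2
Complete open branch: countermodel on an S4-frame, so not valid in S4, nor in K, T (the same frame is also a K-frame and a T-frame).
S5-tableau for the negation not (not Box not (s implies not s) implies Box not Box not (s implies not s)):
1. not (not Box not (s implies not s) implies Box not Box not (s implies not s)), 0
2. not Box not (s implies not s), 0
3. not Box not Box not (s implies not s), 0
4. s implies not s, 1
5. not s, 1
6. Box not (s implies not s), 2
7. not (s implies not s), 0
8. s, 0
9. not (s implies not s), 1
10. s, 1
Accessibility: 0R0, 0R1, 0R2, 1R0, 1R1, 1R2, 2R0, 2R1, 2R2
Branch closes: s and not s both at 1.
Every branch closes (one shown): valid in S5.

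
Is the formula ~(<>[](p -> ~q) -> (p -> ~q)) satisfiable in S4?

Satisfiable

1. ~(<>[](p -> ~q) -> (p -> ~q)), 0
2. <>[](p -> ~q), 0
3. ~(p -> ~q), 0
4. p, 0
5. q, 0
6. [](p -> ~q), 1
7. p -> ~q, 1
8. ~q, 1
Accessibility: 0R0, 0R1, 1R1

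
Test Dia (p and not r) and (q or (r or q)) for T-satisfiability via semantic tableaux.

1. Dia (p and not r) and (q or (r or q)), u
2. Dia (p and not r), u
3. q or (r or q), u
4. r or q, u
5. q, u
6. p and not r, v
7. p, v
8. not r, v
Accessibility: uRu, uRv, vRv

Yes, satisfiable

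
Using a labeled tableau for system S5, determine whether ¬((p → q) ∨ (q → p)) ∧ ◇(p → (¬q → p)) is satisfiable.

No, unsatisfiable

1. ¬((p → q) ∨ (q → p)) ∧ ◇(p → (¬q → p)), w0
2. ¬((p → q) ∨ (q → p)), w0
3. ◇(p → (¬q → p)), w0
4. ¬(p → q), w0
5. ¬(q → p), w0
6. p, w0
7. ¬q, w0
8. q, w0
9. ¬p, w0
Accessibility: w0Rw0
Branch closes: q and ¬q both at w0.
Every branch closes; the branch above is one of them.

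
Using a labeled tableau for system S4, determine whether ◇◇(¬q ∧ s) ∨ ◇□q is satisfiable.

1. ◇◇(¬q ∧ s) ∨ ◇□q, w0
2. ◇□q, w0
3. □q, w1
4. q, w1
Accessibility: w0Rw0, w0Rw1, w1Rw1

Satisfiable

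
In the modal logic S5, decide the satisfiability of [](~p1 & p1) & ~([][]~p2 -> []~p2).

Unsatisfiable (every branch closes)

1. [](~p1 & p1) & ~([][]~p2 -> []~p2), u
2. [](~p1 & p1), u
3. ~([][]~p2 -> []~p2), u
4. [][]~p2, u
5. ~[]~p2, u
6. ~p1 & p1, u
7. ~p1, u
8. p1, u
Accessibility: uRu
Branch closes: p1 and ~p1 both at u.
(One branch shown.) All branches close.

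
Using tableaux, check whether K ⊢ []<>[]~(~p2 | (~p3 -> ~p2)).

No, not valid

Tableau for the negation ~[]<>[]~(~p2 | (~p3 -> ~p2)):
1. ~[]<>[]~(~p2 | (~p3 -> ~p2)), u
2. ~<>[]~(~p2 | (~p3 -> ~p2)), v
Accessibility: uRv
The negation has an open branch (countermodel exists).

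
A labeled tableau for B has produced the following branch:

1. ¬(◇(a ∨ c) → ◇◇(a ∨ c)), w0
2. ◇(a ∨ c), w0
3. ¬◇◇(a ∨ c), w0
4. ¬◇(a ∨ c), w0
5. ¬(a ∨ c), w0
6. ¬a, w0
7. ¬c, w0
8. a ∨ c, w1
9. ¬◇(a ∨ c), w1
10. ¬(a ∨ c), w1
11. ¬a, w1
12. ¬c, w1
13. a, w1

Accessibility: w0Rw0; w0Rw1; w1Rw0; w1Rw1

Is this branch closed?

Both a and ¬a appear at w1.

Yes, closed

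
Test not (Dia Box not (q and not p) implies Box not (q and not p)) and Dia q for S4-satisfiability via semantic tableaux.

1. not (Dia Box not (q and not p) implies Box not (q and not p)) and Dia q, w0
2. not (Dia Box not (q and not p) implies Box not (q and not p)), w0   [and-rule on 1]
3. Dia q, w0   [and-rule on 1]
4. Dia Box not (q and not p), w0   [neg-implies-rule on 2]
5. not Box not (q and not p), w0   [neg-implies-rule on 2]
6. q, w1   [Dia-rule on 3: fresh world w1, w0Rw1]
7. Box not (q and not p), w2   [Dia-rule on 4: fresh world w2, w0Rw2]
8. not (q and not p), w2   [Box-rule on 7 via w2Rw2]
9. p, w2   [neg-and-rule on 8 (branches; this branch)]
10. q and not p, w3   [neg-Box-rule on 5: fresh world w3, w0Rw3]
11. q, w3   [and-rule on 10]
12. not p, w3   [and-rule on 10]
Accessibility: w0Rw0, w0Rw1, w0Rw2, w0Rw3, w1Rw1, w2Rw2, w3Rw3

Yes, satisfiable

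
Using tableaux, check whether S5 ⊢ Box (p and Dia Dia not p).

Invalid (countermodel exists)

Tableau for the negation not Box (p and Dia Dia not p):
1. not Box (p and Dia Dia not p), w0
2. not (p and Dia Dia not p), w1
3. not Dia Dia not p, w1
4. not Dia not p, w0
5. not Dia not p, w1
6. p, w0
7. p, w1
Accessibility: w0Rw0, w0Rw1, w1Rw0, w1Rw1
The negation has an open branch (countermodel exists).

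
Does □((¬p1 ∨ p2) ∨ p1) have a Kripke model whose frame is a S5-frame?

Yes, satisfiable

1. □((¬p1 ∨ p2) ∨ p1), 0
2. (¬p1 ∨ p2) ∨ p1, 0
3. p1, 0
Accessibility: 0R0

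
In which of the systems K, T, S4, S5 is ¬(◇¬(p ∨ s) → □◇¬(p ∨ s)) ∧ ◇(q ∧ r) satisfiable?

K, T, S4

S5-tableau for the formula:
1. ¬(◇¬(p ∨ s) → □◇¬(p ∨ s)) ∧ ◇(q ∧ r), w0
2. ¬(◇¬(p ∨ s) → □◇¬(p ∨ s)), w0
3. ◇(q ∧ r), w0
4. ◇¬(p ∨ s), w0
5. ¬□◇¬(p ∨ s), w0
6. q ∧ r, w1
7. q, w1
8. r, w1
9. ¬(p ∨ s), w2
10. ¬p, w2
11. ¬s, w2
12. ¬◇¬(p ∨ s), w3
13. p ∨ s, w0
14. p ∨ s, w1
15. p ∨ s, w2
16. p ∨ s, w3
17. s, w0
18. s, w1
19. s, w2
Accessibility: w0Rw0, w0Rw1, w0Rw2, w0Rw3, w1Rw0, w1Rw1, w1Rw2, w1Rw3, w2Rw0, w2Rw1, w2Rw2, w2Rw3, w3Rw0, w3Rw1, w3Rw2, w3Rw3
Branch closes: s and ¬s both at w2.
Every branch closes (one shown): unsatisfiable in S5.
S4-tableau for the formula:
1. ¬(◇¬(p ∨ s) → □◇¬(p ∨ s)) ∧ ◇(q ∧ r), w0
2. ¬(◇¬(p ∨ s) → □◇¬(p ∨ s)), w0
3. ◇(q ∧ r), w0
4. ◇¬(p ∨ s), w0
5. ¬□◇¬(p ∨ s), w0
6. q ∧ r, w1
7. q, w1
8. r, w1
9. ¬(p ∨ s), w2
10. ¬p, w2
11. ¬s, w2
12. ¬◇¬(p ∨ s), w3
13. p ∨ s, w3
14. s, w3
Accessibility: w0Rw0, w0Rw1, w0Rw2, w0Rw3, w1Rw1, w2Rw2, w3Rw3
Complete open branch: satisfiable in S4, hence also in K, T (this S4-model is also a K-model and a T-model).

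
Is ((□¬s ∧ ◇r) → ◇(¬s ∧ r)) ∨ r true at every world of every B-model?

Valid in B

Tableau for the negation ¬(((□¬s ∧ ◇r) → ◇(¬s ∧ r)) ∨ r):
1. ¬(((□¬s ∧ ◇r) → ◇(¬s ∧ r)) ∨ r), 0
2. ¬((□¬s ∧ ◇r) → ◇(¬s ∧ r)), 0   [¬∨-rule on 1]
3. ¬r, 0   [¬∨-rule on 1]
4. □¬s ∧ ◇r, 0   [¬→-rule on 2]
5. ¬◇(¬s ∧ r), 0   [¬→-rule on 2]
6. □¬s, 0   [∧-rule on 4]
7. ◇r, 0   [∧-rule on 4]
8. ¬(¬s ∧ r), 0   [¬◇-rule on 5 via 0R0]
9. ¬s, 0   [□-rule on 6 via 0R0]
10. r, 1   [◇-rule on 7: fresh world 1, 0R1]
11. ¬(¬s ∧ r), 1   [¬◇-rule on 5 via 0R1]
12. ¬s, 1   [□-rule on 6 via 0R1]
13. ¬r, 1   [¬∧-rule on 11 (branches; this branch)]
Accessibility: 0R0, 0R1, 1R0, 1R1
Branch closes: r and ¬r both at 1.
All branches of the negation close; one closing branch shown above.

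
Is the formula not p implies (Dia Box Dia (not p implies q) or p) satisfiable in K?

1. not p implies (Dia Box Dia (not p implies q) or p), w0
2. Dia Box Dia (not p implies q) or p, w0   [implies-rule on 1 (branches; this branch)]
3. p, w0   [or-rule on 2 (branches; this branch)]

Yes, satisfiable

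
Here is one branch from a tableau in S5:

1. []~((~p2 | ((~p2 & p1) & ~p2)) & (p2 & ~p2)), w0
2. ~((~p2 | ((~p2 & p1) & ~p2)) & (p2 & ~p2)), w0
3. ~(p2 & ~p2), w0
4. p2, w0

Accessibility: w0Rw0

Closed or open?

No, open

No world carries both an atom and its negation.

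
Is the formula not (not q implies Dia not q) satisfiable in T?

1. not (not q implies Dia not q), u
2. not q, u   [neg-implies-rule on 1]
3. not Dia not q, u   [neg-implies-rule on 1]
4. q, u   [neg-Dia-rule on 3 via uRu]
Accessibility: uRu
Branch closes: q and not q both at u.
All branches of the tableau close; one closing branch shown above.

Unsatisfiable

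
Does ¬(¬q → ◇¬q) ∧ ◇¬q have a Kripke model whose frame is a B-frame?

Unsatisfiable

1. ¬(¬q → ◇¬q) ∧ ◇¬q, w0
2. ¬(¬q → ◇¬q), w0
3. ◇¬q, w0
4. ¬q, w0
5. ¬◇¬q, w0
6. q, w0
Accessibility: w0Rw0
Branch closes: q and ¬q both at w0.
(One branch shown.) All branches close.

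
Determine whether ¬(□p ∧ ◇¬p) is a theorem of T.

Tableau for the negation □p ∧ ◇¬p:
1. □p ∧ ◇¬p, w0
2. □p, w0
3. ◇¬p, w0
4. p, w0
5. ¬p, w1
6. p, w1
Accessibility: w0Rw0, w0Rw1, w1Rw1
Branch closes: p and ¬p both at w1.
Every branch of the negation's tableau closes; the branch above is one of them.

Valid in T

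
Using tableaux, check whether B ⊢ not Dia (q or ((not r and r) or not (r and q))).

Tableau for the negation Dia (q or ((not r and r) or not (r and q))):
1. Dia (q or ((not r and r) or not (r and q))), u
2. q or ((not r and r) or not (r and q)), v
3. (not r and r) or not (r and q), v
4. not (r and q), v
5. not q, v
Accessibility: uRu, uRv, vRu, vRv
The negation has an open branch (countermodel exists).

Invalid (countermodel exists)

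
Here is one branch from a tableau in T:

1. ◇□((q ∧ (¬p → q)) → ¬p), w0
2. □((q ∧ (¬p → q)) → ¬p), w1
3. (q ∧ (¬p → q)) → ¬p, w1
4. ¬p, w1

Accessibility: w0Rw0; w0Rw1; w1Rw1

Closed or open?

There is no literal clash: for every atom and world, at most one sign appears.

Not closed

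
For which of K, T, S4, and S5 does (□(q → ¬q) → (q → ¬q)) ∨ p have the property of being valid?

T, S4, S5

T-tableau for the negation ¬((□(q → ¬q) → (q → ¬q)) ∨ p):
1. ¬((□(q → ¬q) → (q → ¬q)) ∨ p), u
2. ¬(□(q → ¬q) → (q → ¬q)), u
3. ¬p, u
4. □(q → ¬q), u
5. ¬(q → ¬q), u
6. q, u
7. q → ¬q, u
8. ¬q, u
Accessibility: uRu
Branch closes: q and ¬q both at u.
Every branch closes (one shown): valid in T, hence also in S4, S5 (every theorem of T is a theorem of S4 and S5).
K-tableau for the negation ¬((□(q → ¬q) → (q → ¬q)) ∨ p):
1. ¬((□(q → ¬q) → (q → ¬q)) ∨ p), u
2. ¬(□(q → ¬q) → (q → ¬q)), u
3. ¬p, u
4. □(q → ¬q), u
5. ¬(q → ¬q), u
6. q, u
Complete open branch: countermodel on a K-frame, so not valid in K.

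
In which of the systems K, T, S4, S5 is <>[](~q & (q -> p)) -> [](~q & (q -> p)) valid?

S5

S4-tableau for the negation ~(<>[](~q & (q -> p)) -> [](~q & (q -> p))):
1. ~(<>[](~q & (q -> p)) -> [](~q & (q -> p))), w0
2. <>[](~q & (q -> p)), w0   [~->-rule on 1]
3. ~[](~q & (q -> p)), w0   [~->-rule on 1]
4. [](~q & (q -> p)), w1   [<>-rule on 2: fresh world w1, w0Rw1]
5. ~q & (q -> p), w1   [[]-rule on 4 via w1Rw1]
6. ~q, w1   [&-rule on 5]
7. q -> p, w1   [&-rule on 5]
8. p, w1   [->-rule on 7 (branches; this branch)]
9. ~(~q & (q -> p)), w2   [~[]-rule on 3: fresh world w2, w0Rw2]
10. ~(q -> p), w2   [~&-rule on 9 (branches; this branch)]
11. q, w2   [~->-rule on 10]
12. ~p, w2   [~->-rule on 10]
Accessibility: w0Rw0, w0Rw1, w0Rw2, w1Rw1, w2Rw2
Complete open branch: countermodel on an S4-frame, so not valid in S4, nor in K, T (the same frame is also a K-frame and a T-frame).
S5-tableau for the negation ~(<>[](~q & (q -> p)) -> [](~q & (q -> p))):
1. ~(<>[](~q & (q -> p)) -> [](~q & (q -> p))), w0
2. <>[](~q & (q -> p)), w0   [~->-rule on 1]
3. ~[](~q & (q -> p)), w0   [~->-rule on 1]
4. [](~q & (q -> p)), w1   [<>-rule on 2: fresh world w1, w0Rw1]
5. ~q & (q -> p), w0   [[]-rule on 4 via w1Rw0]
6. ~q, w0   [&-rule on 5]
7. q -> p, w0   [&-rule on 5]
8. ~q & (q -> p), w1   [[]-rule on 4 via w1Rw1]
9. ~q, w1   [&-rule on 8]
10. q -> p, w1   [&-rule on 8]
11. p, w0   [->-rule on 7 (branches; this branch)]
12. p, w1   [->-rule on 10 (branches; this branch)]
13. ~(~q & (q -> p)), w2   [~[]-rule on 3: fresh world w2, w0Rw2]
14. ~q & (q -> p), w2   [[]-rule on 4 via w1Rw2]
15. ~q, w2   [&-rule on 14]
16. q -> p, w2   [&-rule on 14]
17. ~(q -> p), w2   [~&-rule on 13 (branches; this branch)]
18. q, w2   [~->-rule on 17]
19. ~p, w2   [~->-rule on 17]
Accessibility: w0Rw0, w0Rw1, w0Rw2, w1Rw0, w1Rw1, w1Rw2, w2Rw0, w2Rw1, w2Rw2
Branch closes: q and ~q both at w2.
Every branch closes (one shown): valid in S5.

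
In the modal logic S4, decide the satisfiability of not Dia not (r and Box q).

Satisfiable

1. not Dia not (r and Box q), u
2. r and Box q, u   [neg-Dia-rule on 1 via uRu]
3. r, u   [and-rule on 2]
4. Box q, u   [and-rule on 2]
5. q, u   [Box-rule on 4 via uRu]
Accessibility: uRu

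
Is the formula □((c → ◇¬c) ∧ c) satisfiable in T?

Unsatisfiable (every branch closes)

1. □((c → ◇¬c) ∧ c), 0
2. (c → ◇¬c) ∧ c, 0   [□-rule on 1 via 0R0]
3. c → ◇¬c, 0   [∧-rule on 2]
4. c, 0   [∧-rule on 2]
5. ◇¬c, 0   [→-rule on 3 (branches; this branch)]
6. ¬c, 1   [◇-rule on 5: fresh world 1, 0R1]
7. (c → ◇¬c) ∧ c, 1   [□-rule on 1 via 0R1]
8. c → ◇¬c, 1   [∧-rule on 7]
9. c, 1   [∧-rule on 7]
Accessibility: 0R0, 0R1, 1R1
Branch closes: c and ¬c both at 1.
Every branch closes; the branch above is one of them.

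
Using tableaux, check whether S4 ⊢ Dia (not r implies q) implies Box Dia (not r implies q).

Tableau for the negation not (Dia (not r implies q) implies Box Dia (not r implies q)):
1. not (Dia (not r implies q) implies Box Dia (not r implies q)), u
2. Dia (not r implies q), u
3. not Box Dia (not r implies q), u
4. not r implies q, v
5. q, v
6. not Dia (not r implies q), w
7. not (not r implies q), w
8. not r, w
9. not q, w
Accessibility: uRu, uRv, uRw, vRv, wRw
The negation has an open branch (countermodel exists).

No, not valid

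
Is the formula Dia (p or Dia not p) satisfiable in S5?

Yes, satisfiable

1. Dia (p or Dia not p), w0
2. p or Dia not p, w1
3. Dia not p, w1
4. not p, w2
Accessibility: w0Rw0, w0Rw1, w0Rw2, w1Rw0, w1Rw1, w1Rw2, w2Rw0, w2Rw1, w2Rw2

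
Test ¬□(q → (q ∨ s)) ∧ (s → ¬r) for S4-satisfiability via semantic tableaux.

Unsatisfiable

1. ¬□(q → (q ∨ s)) ∧ (s → ¬r), 0
2. ¬□(q → (q ∨ s)), 0   [∧-rule on 1]
3. s → ¬r, 0   [∧-rule on 1]
4. ¬r, 0   [→-rule on 3 (branches; this branch)]
5. ¬(q → (q ∨ s)), 1   [¬□-rule on 2: fresh world 1, 0R1]
6. q, 1   [¬→-rule on 5]
7. ¬(q ∨ s), 1   [¬→-rule on 5]
8. ¬q, 1   [¬∨-rule on 7]
9. ¬s, 1   [¬∨-rule on 7]
Accessibility: 0R0, 0R1, 1R1
Branch closes: q and ¬q both at 1.
Every branch closes; the branch above is one of them.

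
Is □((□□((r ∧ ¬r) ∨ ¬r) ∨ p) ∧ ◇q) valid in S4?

Tableau for the negation ¬□((□□((r ∧ ¬r) ∨ ¬r) ∨ p) ∧ ◇q):
1. ¬□((□□((r ∧ ¬r) ∨ ¬r) ∨ p) ∧ ◇q), 0
2. ¬((□□((r ∧ ¬r) ∨ ¬r) ∨ p) ∧ ◇q), 1
3. ¬◇q, 1
4. ¬q, 1
Accessibility: 0R0, 0R1, 1R1
The negation has an open branch (countermodel exists).

Invalid (countermodel exists)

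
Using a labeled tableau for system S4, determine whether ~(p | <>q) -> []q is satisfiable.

1. ~(p | <>q) -> []q, u
2. []q, u
3. q, u
Accessibility: uRu

Satisfiable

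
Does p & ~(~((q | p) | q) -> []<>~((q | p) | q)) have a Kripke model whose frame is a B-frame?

1. p & ~(~((q | p) | q) -> []<>~((q | p) | q)), w0
2. p, w0
3. ~(~((q | p) | q) -> []<>~((q | p) | q)), w0
4. ~((q | p) | q), w0
5. ~[]<>~((q | p) | q), w0
6. ~(q | p), w0
7. ~q, w0
8. ~p, w0
Accessibility: w0Rw0
Branch closes: p and ~p both at w0.
All branches of the tableau close; one closing branch shown above.

Unsatisfiable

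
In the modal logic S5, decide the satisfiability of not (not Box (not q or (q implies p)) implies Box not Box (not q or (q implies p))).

1. not (not Box (not q or (q implies p)) implies Box not Box (not q or (q implies p))), w0
2. not Box (not q or (q implies p)), w0   [neg-implies-rule on 1]
3. not Box not Box (not q or (q implies p)), w0   [neg-implies-rule on 1]
4. not (not q or (q implies p)), w1   [neg-Box-rule on 2: fresh world w1, w0Rw1]
5. q, w1   [neg-or-rule on 4]
6. not (q implies p), w1   [neg-or-rule on 4]
7. not p, w1   [neg-implies-rule on 6]
8. Box (not q or (q implies p)), w2   [neg-Box-rule on 3: fresh world w2, w0Rw2]
9. not q or (q implies p), w0   [Box-rule on 8 via w2Rw0]
10. not q or (q implies p), w1   [Box-rule on 8 via w2Rw1]
11. not q or (q implies p), w2   [Box-rule on 8 via w2Rw2]
12. q implies p, w0   [or-rule on 9 (branches; this branch)]
13. q implies p, w1   [or-rule on 10 (branches; this branch)]
14. q implies p, w2   [or-rule on 11 (branches; this branch)]
15. p, w0   [implies-rule on 12 (branches; this branch)]
16. p, w1   [implies-rule on 13 (branches; this branch)]
Accessibility: w0Rw0, w0Rw1, w0Rw2, w1Rw0, w1Rw1, w1Rw2, w2Rw0, w2Rw1, w2Rw2
Branch closes: p and not p both at w1.
Every branch closes; the branch above is one of them.

Unsatisfiable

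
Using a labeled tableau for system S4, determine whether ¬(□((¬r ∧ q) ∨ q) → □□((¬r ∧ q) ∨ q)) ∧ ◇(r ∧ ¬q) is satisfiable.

1. ¬(□((¬r ∧ q) ∨ q) → □□((¬r ∧ q) ∨ q)) ∧ ◇(r ∧ ¬q), 0
2. ¬(□((¬r ∧ q) ∨ q) → □□((¬r ∧ q) ∨ q)), 0   [∧-rule on 1]
3. ◇(r ∧ ¬q), 0   [∧-rule on 1]
4. □((¬r ∧ q) ∨ q), 0   [¬→-rule on 2]
5. ¬□□((¬r ∧ q) ∨ q), 0   [¬→-rule on 2]
6. (¬r ∧ q) ∨ q, 0   [□-rule on 4 via 0R0]
7. ¬r ∧ q, 0   [∨-rule on 6 (branches; this branch)]
8. ¬r, 0   [∧-rule on 7]
9. q, 0   [∧-rule on 7]
10. r ∧ ¬q, 1   [◇-rule on 3: fresh world 1, 0R1]
11. r, 1   [∧-rule on 10]
12. ¬q, 1   [∧-rule on 10]
13. (¬r ∧ q) ∨ q, 1   [□-rule on 4 via 0R1]
14. ¬r ∧ q, 1   [∨-rule on 13 (branches; this branch)]
15. ¬r, 1   [∧-rule on 14]
16. q, 1   [∧-rule on 14]
Accessibility: 0R0, 0R1, 1R1
Branch closes: r and ¬r both at 1.
Every branch closes; the branch above is one of them.

Unsatisfiable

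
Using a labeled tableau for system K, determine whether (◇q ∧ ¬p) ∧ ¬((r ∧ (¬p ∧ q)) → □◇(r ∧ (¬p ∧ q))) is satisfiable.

1. (◇q ∧ ¬p) ∧ ¬((r ∧ (¬p ∧ q)) → □◇(r ∧ (¬p ∧ q))), u
2. ◇q ∧ ¬p, u
3. ¬((r ∧ (¬p ∧ q)) → □◇(r ∧ (¬p ∧ q))), u
4. ◇q, u
5. ¬p, u
6. r ∧ (¬p ∧ q), u
7. ¬□◇(r ∧ (¬p ∧ q)), u
8. r, u
9. ¬p ∧ q, u
10. q, u
11. q, v
12. ¬◇(r ∧ (¬p ∧ q)), w
Accessibility: uRv, uRw

Satisfiable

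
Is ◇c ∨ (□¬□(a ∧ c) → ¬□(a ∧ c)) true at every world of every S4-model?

Tableau for the negation ¬(◇c ∨ (□¬□(a ∧ c) → ¬□(a ∧ c))):
1. ¬(◇c ∨ (□¬□(a ∧ c) → ¬□(a ∧ c))), u
2. ¬◇c, u
3. ¬(□¬□(a ∧ c) → ¬□(a ∧ c)), u
4. □¬□(a ∧ c), u
5. □(a ∧ c), u
6. ¬c, u
7. ¬□(a ∧ c), u
8. a ∧ c, u
9. a, u
10. c, u
Accessibility: uRu
Branch closes: c and ¬c both at u.
All branches of the negation close; one closing branch shown above.

Yes, valid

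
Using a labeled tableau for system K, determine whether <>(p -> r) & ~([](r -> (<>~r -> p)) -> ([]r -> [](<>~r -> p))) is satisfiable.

Unsatisfiable (every branch closes)

1. <>(p -> r) & ~([](r -> (<>~r -> p)) -> ([]r -> [](<>~r -> p))), w0
2. <>(p -> r), w0
3. ~([](r -> (<>~r -> p)) -> ([]r -> [](<>~r -> p))), w0
4. [](r -> (<>~r -> p)), w0
5. ~([]r -> [](<>~r -> p)), w0
6. []r, w0
7. ~[](<>~r -> p), w0
8. p -> r, w1
9. r -> (<>~r -> p), w1
10. r, w1
11. <>~r -> p, w1
12. p, w1
13. ~(<>~r -> p), w2
14. <>~r, w2
15. ~p, w2
16. r -> (<>~r -> p), w2
17. r, w2
18. <>~r -> p, w2
19. ~<>~r, w2
20. ~r, w3
21. r, w3
Accessibility: w0Rw1, w0Rw2, w2Rw3
Branch closes: r and ~r both at w3.
Every branch closes; the branch above is one of them.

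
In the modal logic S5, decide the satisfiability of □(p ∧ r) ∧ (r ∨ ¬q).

Satisfiable (open branch found)

1. □(p ∧ r) ∧ (r ∨ ¬q), 0
2. □(p ∧ r), 0
3. r ∨ ¬q, 0
4. p ∧ r, 0
5. p, 0
6. r, 0
7. ¬q, 0
Accessibility: 0R0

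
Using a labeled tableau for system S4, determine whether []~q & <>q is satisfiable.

1. []~q & <>q, u
2. []~q, u   [&-rule on 1]
3. <>q, u   [&-rule on 1]
4. ~q, u   [[]-rule on 2 via uRu]
5. q, v   [<>-rule on 3: fresh world v, uRv]
6. ~q, v   [[]-rule on 2 via uRv]
Accessibility: uRu, uRv, vRv
Branch closes: q and ~q both at v.
(One branch shown.) All branches close.

Unsatisfiable (every branch closes)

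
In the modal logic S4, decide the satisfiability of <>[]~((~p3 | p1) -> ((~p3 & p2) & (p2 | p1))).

Satisfiable (open branch found)

1. <>[]~((~p3 | p1) -> ((~p3 & p2) & (p2 | p1))), 0
2. []~((~p3 | p1) -> ((~p3 & p2) & (p2 | p1))), 1   [<>-rule on 1: fresh world 1, 0R1]
3. ~((~p3 | p1) -> ((~p3 & p2) & (p2 | p1))), 1   [[]-rule on 2 via 1R1]
4. ~p3 | p1, 1   [~->-rule on 3]
5. ~((~p3 & p2) & (p2 | p1)), 1   [~->-rule on 3]
6. p1, 1   [|-rule on 4 (branches; this branch)]
7. ~(~p3 & p2), 1   [~&-rule on 5 (branches; this branch)]
8. ~p2, 1   [~&-rule on 7 (branches; this branch)]
Accessibility: 0R0, 0R1, 1R1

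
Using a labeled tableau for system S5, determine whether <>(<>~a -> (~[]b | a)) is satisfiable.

Satisfiable (open branch found)

1. <>(<>~a -> (~[]b | a)), u
2. <>~a -> (~[]b | a), v   [<>-rule on 1: fresh world v, uRv]
3. ~[]b | a, v   [->-rule on 2 (branches; this branch)]
4. a, v   [|-rule on 3 (branches; this branch)]
Accessibility: uRu, uRv, vRu, vRv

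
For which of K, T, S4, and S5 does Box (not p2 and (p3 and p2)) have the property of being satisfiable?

T-tableau for the formula:
1. Box (not p2 and (p3 and p2)), w0
2. not p2 and (p3 and p2), w0
3. not p2, w0
4. p3 and p2, w0
5. p3, w0
6. p2, w0
Accessibility: w0Rw0
Branch closes: p2 and not p2 both at w0.
Every branch closes (one shown): unsatisfiable in T, hence also in S4, S5 (every S4/S5-frame is a T-frame).
K-tableau for the formula:
1. Box (not p2 and (p3 and p2)), w0
Complete open branch: satisfiable in K.

K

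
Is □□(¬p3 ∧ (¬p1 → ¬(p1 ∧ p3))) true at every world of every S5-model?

Not valid

Tableau for the negation ¬□□(¬p3 ∧ (¬p1 → ¬(p1 ∧ p3))):
1. ¬□□(¬p3 ∧ (¬p1 → ¬(p1 ∧ p3))), w0
2. ¬□(¬p3 ∧ (¬p1 → ¬(p1 ∧ p3))), w1   [¬□-rule on 1: fresh world w1, w0Rw1]
3. ¬(¬p3 ∧ (¬p1 → ¬(p1 ∧ p3))), w2   [¬□-rule on 2: fresh world w2, w1Rw2]
4. p3, w2   [¬∧-rule on 3 (branches; this branch)]
Accessibility: w0Rw0, w0Rw1, w0Rw2, w1Rw0, w1Rw1, w1Rw2, w2Rw0, w2Rw1, w2Rw2
The negation has an open branch (countermodel exists).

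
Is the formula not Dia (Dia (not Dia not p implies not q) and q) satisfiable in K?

Yes, satisfiable

1. not Dia (Dia (not Dia not p implies not q) and q), u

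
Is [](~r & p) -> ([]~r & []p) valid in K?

Tableau for the negation ~([](~r & p) -> ([]~r & []p)):
1. ~([](~r & p) -> ([]~r & []p)), u
2. [](~r & p), u
3. ~([]~r & []p), u
4. ~[]p, u
5. ~p, v
6. ~r & p, v
7. ~r, v
8. p, v
Accessibility: uRv
Branch closes: p and ~p both at v.
Every branch of the negation's tableau closes; the branch above is one of them.

Valid in K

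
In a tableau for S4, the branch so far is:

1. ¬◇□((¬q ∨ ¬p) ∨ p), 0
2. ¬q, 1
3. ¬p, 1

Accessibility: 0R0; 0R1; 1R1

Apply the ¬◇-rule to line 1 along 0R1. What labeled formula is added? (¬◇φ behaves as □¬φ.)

¬◇φ behaves as □¬φ: propagate the negated body to each accessible world.

¬□((¬q ∨ ¬p) ∨ p), 1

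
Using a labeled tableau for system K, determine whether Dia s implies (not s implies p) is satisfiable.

1. Dia s implies (not s implies p), u
2. not s implies p, u
3. p, u

Satisfiable (open branch found)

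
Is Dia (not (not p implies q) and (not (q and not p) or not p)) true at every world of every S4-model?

Invalid (countermodel exists)

Tableau for the negation not Dia (not (not p implies q) and (not (q and not p) or not p)):
1. not Dia (not (not p implies q) and (not (q and not p) or not p)), 0
2. not (not (not p implies q) and (not (q and not p) or not p)), 0   [neg-Dia-rule on 1 via 0R0]
3. not p implies q, 0   [neg-and-rule on 2 (branches; this branch)]
4. q, 0   [implies-rule on 3 (branches; this branch)]
Accessibility: 0R0
The negation has an open branch (countermodel exists).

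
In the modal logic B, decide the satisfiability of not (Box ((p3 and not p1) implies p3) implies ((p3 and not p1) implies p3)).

1. not (Box ((p3 and not p1) implies p3) implies ((p3 and not p1) implies p3)), 0
2. Box ((p3 and not p1) implies p3), 0
3. not ((p3 and not p1) implies p3), 0
4. p3 and not p1, 0
5. not p3, 0
6. p3, 0
7. not p1, 0
Accessibility: 0R0
Branch closes: p3 and not p3 both at 0.
Every branch closes; the branch above is one of them.

No, unsatisfiable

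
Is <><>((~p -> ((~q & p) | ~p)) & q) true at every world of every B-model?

Tableau for the negation ~<><>((~p -> ((~q & p) | ~p)) & q):
1. ~<><>((~p -> ((~q & p) | ~p)) & q), 0
2. ~<>((~p -> ((~q & p) | ~p)) & q), 0   [~<>-rule on 1 via 0R0]
3. ~((~p -> ((~q & p) | ~p)) & q), 0   [~<>-rule on 2 via 0R0]
4. ~q, 0   [~&-rule on 3 (branches; this branch)]
Accessibility: 0R0
The negation has an open branch (countermodel exists).

No, not valid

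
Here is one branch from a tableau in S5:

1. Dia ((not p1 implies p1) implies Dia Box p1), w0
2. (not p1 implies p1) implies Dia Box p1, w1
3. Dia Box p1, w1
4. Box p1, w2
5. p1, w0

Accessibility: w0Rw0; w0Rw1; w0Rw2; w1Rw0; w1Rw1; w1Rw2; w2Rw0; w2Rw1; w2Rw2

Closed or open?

There is no literal clash: for every atom and world, at most one sign appears.

No, open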